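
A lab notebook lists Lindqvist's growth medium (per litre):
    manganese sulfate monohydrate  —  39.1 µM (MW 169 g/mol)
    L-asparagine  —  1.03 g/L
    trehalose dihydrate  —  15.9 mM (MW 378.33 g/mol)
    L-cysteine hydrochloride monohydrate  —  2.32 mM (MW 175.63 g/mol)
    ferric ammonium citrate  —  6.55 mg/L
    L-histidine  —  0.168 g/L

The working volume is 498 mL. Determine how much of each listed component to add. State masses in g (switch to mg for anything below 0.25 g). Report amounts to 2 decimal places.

manganese sulfate monohydrate 3.29 mg; L-asparagine 0.51 g; trehalose dihydrate 3.00 g; L-cysteine hydrochloride monohydrate 202.92 mg; ferric ammonium citrate 3.26 mg; L-histidine 83.66 mg

Target volume = 498 mL = 0.498 L.
manganese sulfate monohydrate: 39.1 µmol/L × 169 g/mol × 0.498 L ÷ 1000 = 3.29 mg
L-asparagine: 1.03 g/L × 0.498 L = 0.51 g
trehalose dihydrate: 15.9 mmol/L × 378.33 g/mol × 0.498 L ÷ 1000 = 3.00 g
L-cysteine hydrochloride monohydrate: 2.32 mmol/L × 175.63 mg/mmol × 0.498 L = 202.92 mg
ferric ammonium citrate: 6.55 mg/L × 0.498 L = 3.26 mg
L-histidine: 0.168 g/L × 0.498 L = 0.083664 g = 83.66 mg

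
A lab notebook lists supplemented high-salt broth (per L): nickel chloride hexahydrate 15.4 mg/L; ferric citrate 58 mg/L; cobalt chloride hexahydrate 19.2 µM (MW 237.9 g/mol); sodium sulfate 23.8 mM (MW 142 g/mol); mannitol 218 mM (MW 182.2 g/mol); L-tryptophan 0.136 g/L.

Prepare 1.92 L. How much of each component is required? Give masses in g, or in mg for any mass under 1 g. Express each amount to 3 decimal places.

nickel chloride hexahydrate 29.568 mg; ferric citrate 111.360 mg; cobalt chloride hexahydrate 8.770 mg; sodium sulfate 6.489 g; mannitol 76.262 g; L-tryptophan 261.120 mg

Working volume: 1.92 L.
nickel chloride hexahydrate: 15.4 mg/L × 1.92 L = 29.568 mg
ferric citrate: 58 mg/L × 1.92 L = 111.360 mg
cobalt chloride hexahydrate: 19.2 µmol/L × 237.9 g/mol × 1.92 L ÷ 1000 = 8.770 mg
sodium sulfate: 23.8 mmol/L × 142 g/mol × 1.92 L ÷ 1000 = 6.489 g
mannitol: 218 mmol/L × 182.2 g/mol × 1.92 L ÷ 1000 = 76.262 g
L-tryptophan: 0.136 g/L × 1.92 L = 0.26112 g = 261.120 mg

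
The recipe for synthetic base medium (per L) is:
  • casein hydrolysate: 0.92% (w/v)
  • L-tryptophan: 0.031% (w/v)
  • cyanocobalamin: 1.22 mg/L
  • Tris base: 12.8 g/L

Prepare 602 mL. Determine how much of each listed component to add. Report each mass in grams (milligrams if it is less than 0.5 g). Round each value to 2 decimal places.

Target volume = 602 mL = 0.602 L.
casein hydrolysate: 0.92% w/v = 9.2 g/L → 9.2 × 0.602 L = 5.54 g
L-tryptophan: 0.031 g per 100 mL × 602 mL ÷ 100 = 0.18662 g = 186.62 mg
cyanocobalamin: 1.22 mg/L × 0.602 L = 0.73 mg
Tris base: 12.8 g/L × 0.602 L = 7.71 g

casein hydrolysate 5.54 g; L-tryptophan 186.62 mg; cyanocobalamin 0.73 mg; Tris base 7.71 g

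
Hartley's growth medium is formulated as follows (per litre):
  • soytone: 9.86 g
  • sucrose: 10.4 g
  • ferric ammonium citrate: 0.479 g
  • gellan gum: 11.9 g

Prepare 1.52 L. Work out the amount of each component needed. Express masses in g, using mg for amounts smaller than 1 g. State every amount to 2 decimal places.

soytone 14.99 g; sucrose 15.81 g; ferric ammonium citrate 728.08 mg; gellan gum 18.09 g

Scale factor = 1520 mL / 1000 mL = 1.52.
soytone: 9.86 g × (1520 mL / 1000 mL) = 14.99 g
sucrose: 10.4 g × (1520 mL / 1000 mL) = 15.81 g
ferric ammonium citrate: 0.479 g × (1520 mL / 1000 mL) = 0.72808 g = 728.08 mg
gellan gum: 11.9 g × (1520 mL / 1000 mL) = 18.09 g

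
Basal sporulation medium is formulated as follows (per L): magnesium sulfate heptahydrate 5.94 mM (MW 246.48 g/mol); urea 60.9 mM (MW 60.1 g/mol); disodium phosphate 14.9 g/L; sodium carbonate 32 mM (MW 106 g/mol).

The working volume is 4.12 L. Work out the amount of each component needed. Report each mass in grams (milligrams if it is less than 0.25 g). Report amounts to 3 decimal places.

Working volume: 4.12 L.
magnesium sulfate heptahydrate: 5.94 mmol/L × 246.48 g/mol × 4.12 L ÷ 1000 = 6.032 g
urea: 60.9 mmol/L × 60.1 g/mol × 4.12 L ÷ 1000 = 15.080 g
disodium phosphate: 14.9 g/L × 4.12 L = 61.388 g
sodium carbonate: 32 mmol/L × 106 g/mol × 4.12 L ÷ 1000 = 13.975 g

magnesium sulfate heptahydrate 6.032 g; urea 15.080 g; disodium phosphate 61.388 g; sodium carbonate 13.975 g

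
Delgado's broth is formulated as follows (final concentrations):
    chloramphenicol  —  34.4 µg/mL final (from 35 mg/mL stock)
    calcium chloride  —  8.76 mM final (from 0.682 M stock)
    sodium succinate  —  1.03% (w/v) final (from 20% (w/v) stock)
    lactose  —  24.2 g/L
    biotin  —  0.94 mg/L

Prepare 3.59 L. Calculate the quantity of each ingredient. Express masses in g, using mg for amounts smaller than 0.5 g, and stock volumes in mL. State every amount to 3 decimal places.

Scale factor relative to 1 L: 3.59.
chloramphenicol: V = C2·V2/C1 = 34.4 µg/mL × 3590 mL ÷ 35000 µg/mL = 3.528 mL
calcium chloride: V = C2·V2/C1 = 8.76 mM × 3590 mL ÷ 682 mM = 46.112 mL
sodium succinate: dilute stock: 1.03% ÷ 20% × 3590 mL = 184.885 mL
lactose: 24.2 g/L × 3.59 L = 86.878 g
biotin: 0.94 mg/L × 3.59 L = 3.375 mg

chloramphenicol 3.528 mL; calcium chloride 46.112 mL; sodium succinate 184.885 mL; lactose 86.878 g; biotin 3.375 mg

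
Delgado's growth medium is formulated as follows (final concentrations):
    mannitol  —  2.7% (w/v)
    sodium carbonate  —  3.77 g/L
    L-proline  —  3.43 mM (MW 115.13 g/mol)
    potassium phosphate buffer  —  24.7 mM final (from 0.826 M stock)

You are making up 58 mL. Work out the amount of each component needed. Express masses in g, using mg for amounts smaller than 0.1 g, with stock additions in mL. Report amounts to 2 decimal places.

mannitol 1.57 g; sodium carbonate 0.22 g; L-proline 22.90 mg; potassium phosphate buffer 1.73 mL

Target volume = 58 mL = 0.058 L.
mannitol: 2.7 g per 100 mL × 58 mL ÷ 100 = 1.57 g
sodium carbonate: 3.77 g/L × 0.058 L = 0.22 g
L-proline: 3.43 mmol/L × 115.13 mg/mmol × 0.058 L = 22.90 mg
potassium phosphate buffer: V = C2·V2/C1 = 24.7 mM × 58 mL ÷ 826 mM = 1.73 mL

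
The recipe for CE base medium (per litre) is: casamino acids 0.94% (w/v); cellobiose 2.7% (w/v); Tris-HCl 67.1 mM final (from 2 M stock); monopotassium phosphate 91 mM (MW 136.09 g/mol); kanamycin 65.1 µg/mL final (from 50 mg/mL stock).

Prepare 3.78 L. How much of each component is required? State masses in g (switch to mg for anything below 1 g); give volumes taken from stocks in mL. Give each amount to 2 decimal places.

casamino acids 35.53 g; cellobiose 102.06 g; Tris-HCl 126.82 mL; monopotassium phosphate 46.81 g; kanamycin 4.92 mL

Working volume: 3.78 L.
casamino acids: 0.94% w/v = 9.4 g/L → 9.4 × 3.78 L = 35.53 g
cellobiose: 2.7 g per 100 mL × 3780 mL ÷ 100 = 102.06 g
Tris-HCl: V = C2·V2/C1 = 67.1 mM × 3780 mL ÷ 2000 mM = 126.82 mL
monopotassium phosphate: 91 mmol/L × 136.09 g/mol × 3.78 L ÷ 1000 = 46.81 g
kanamycin: V = C2·V2/C1 = 65.1 µg/mL × 3780 mL ÷ 50000 µg/mL = 4.92 mL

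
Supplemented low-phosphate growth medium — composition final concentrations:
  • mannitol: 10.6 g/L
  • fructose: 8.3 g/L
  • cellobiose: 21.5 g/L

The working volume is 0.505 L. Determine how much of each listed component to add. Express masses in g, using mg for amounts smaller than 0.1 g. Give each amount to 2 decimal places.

Scale factor relative to 1 L: 0.505.
mannitol: 10.6 g/L × 0.505 L = 5.35 g
fructose: 8.3 g/L × 0.505 L = 4.19 g
cellobiose: 21.5 g/L × 0.505 L = 10.86 g

mannitol 5.35 g; fructose 4.19 g; cellobiose 10.86 g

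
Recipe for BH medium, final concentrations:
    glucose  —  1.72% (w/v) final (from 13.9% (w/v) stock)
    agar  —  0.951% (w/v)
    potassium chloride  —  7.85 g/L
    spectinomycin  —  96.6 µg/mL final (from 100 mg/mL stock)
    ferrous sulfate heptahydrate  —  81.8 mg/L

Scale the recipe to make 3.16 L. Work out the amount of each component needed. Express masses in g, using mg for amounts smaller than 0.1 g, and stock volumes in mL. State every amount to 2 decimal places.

Working volume: 3.16 L.
glucose: C1V1 = C2V2 → 1.72% ÷ 13.9% × 3160 mL = 391.02 mL
agar: 0.951% w/v = 9.51 g/L → 9.51 × 3.16 L = 30.05 g
potassium chloride: 7.85 g/L × 3.16 L = 24.81 g
spectinomycin: V = C2·V2/C1 = 96.6 µg/mL × 3160 mL ÷ 100000 µg/mL = 3.05 mL
ferrous sulfate heptahydrate: 81.8 mg/L × 3.16 L = 258.488 mg = 0.26 g

glucose 391.02 mL; agar 30.05 g; potassium chloride 24.81 g; spectinomycin 3.05 mL; ferrous sulfate heptahydrate 0.26 g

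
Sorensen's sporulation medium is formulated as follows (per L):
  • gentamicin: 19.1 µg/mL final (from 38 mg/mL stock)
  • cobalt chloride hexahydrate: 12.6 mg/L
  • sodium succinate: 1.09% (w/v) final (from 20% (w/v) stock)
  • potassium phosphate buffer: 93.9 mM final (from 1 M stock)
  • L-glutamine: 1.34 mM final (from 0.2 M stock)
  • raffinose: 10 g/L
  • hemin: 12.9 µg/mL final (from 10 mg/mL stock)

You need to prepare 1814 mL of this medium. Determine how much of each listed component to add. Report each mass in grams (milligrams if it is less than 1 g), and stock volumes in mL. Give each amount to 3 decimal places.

gentamicin 0.912 mL; cobalt chloride hexahydrate 22.856 mg; sodium succinate 98.863 mL; potassium phosphate buffer 170.335 mL; L-glutamine 12.154 mL; raffinose 18.140 g; hemin 2.340 mL

Scale factor relative to 1 L: 1.814.
gentamicin: V = C2·V2/C1 = 19.1 µg/mL × 1814 mL ÷ 38000 µg/mL = 0.912 mL
cobalt chloride hexahydrate: 12.6 mg/L × 1.814 L = 22.856 mg
sodium succinate: C1V1 = C2V2 → 1.09% ÷ 20% × 1814 mL = 98.863 mL
potassium phosphate buffer: V = C2·V2/C1 = 93.9 mM × 1814 mL ÷ 1000 mM = 170.335 mL
L-glutamine: C1V1 = C2V2 → 1.34 mM × 1814 mL ÷ 200 mM = 12.154 mL
raffinose: 10 g/L × 1.814 L = 18.140 g
hemin: C1V1 = C2V2 → 12.9 µg/mL × 1814 mL ÷ 10000 µg/mL = 2.340 mL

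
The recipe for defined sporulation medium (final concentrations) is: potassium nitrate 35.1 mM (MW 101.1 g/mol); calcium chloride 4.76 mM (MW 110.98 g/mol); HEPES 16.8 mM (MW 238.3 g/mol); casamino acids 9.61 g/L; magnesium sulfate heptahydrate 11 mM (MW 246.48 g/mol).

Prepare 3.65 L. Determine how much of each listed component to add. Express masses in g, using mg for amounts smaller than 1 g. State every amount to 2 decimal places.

potassium nitrate 12.95 g; calcium chloride 1.93 g; HEPES 14.61 g; casamino acids 35.08 g; magnesium sulfate heptahydrate 9.90 g

Scale factor relative to 1 L: 3.65.
potassium nitrate: 35.1 mmol/L × 101.1 g/mol × 3.65 L ÷ 1000 = 12.95 g
calcium chloride: 4.76 mmol/L × 110.98 g/mol × 3.65 L ÷ 1000 = 1.93 g
HEPES: 16.8 mmol/L × 238.3 g/mol × 3.65 L ÷ 1000 = 14.61 g
casamino acids: 9.61 g/L × 3.65 L = 35.08 g
magnesium sulfate heptahydrate: 11 mmol/L × 246.48 g/mol × 3.65 L ÷ 1000 = 9.90 g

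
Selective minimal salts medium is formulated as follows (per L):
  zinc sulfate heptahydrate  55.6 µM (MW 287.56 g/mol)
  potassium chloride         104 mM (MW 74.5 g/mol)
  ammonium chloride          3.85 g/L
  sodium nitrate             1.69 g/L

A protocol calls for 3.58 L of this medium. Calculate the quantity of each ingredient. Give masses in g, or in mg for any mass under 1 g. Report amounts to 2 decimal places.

Scale factor relative to 1 L: 3.58.
zinc sulfate heptahydrate: 55.6 µmol/L × 287.56 g/mol × 3.58 L ÷ 1000 = 57.24 mg
potassium chloride: 104 mmol/L × 74.5 g/mol × 3.58 L ÷ 1000 = 27.74 g
ammonium chloride: 3.85 g/L × 3.58 L = 13.78 g
sodium nitrate: 1.69 g/L × 3.58 L = 6.05 g

zinc sulfate heptahydrate 57.24 mg; potassium chloride 27.74 g; ammonium chloride 13.78 g; sodium nitrate 6.05 g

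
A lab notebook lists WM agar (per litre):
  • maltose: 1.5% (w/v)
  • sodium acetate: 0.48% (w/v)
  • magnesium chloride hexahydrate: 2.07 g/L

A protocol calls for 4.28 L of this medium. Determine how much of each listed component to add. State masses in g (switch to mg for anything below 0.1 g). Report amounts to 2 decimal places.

maltose 64.20 g; sodium acetate 20.54 g; magnesium chloride hexahydrate 8.86 g

Scale factor relative to 1 L: 4.28.
maltose: 1.5 g per 100 mL × 4280 mL ÷ 100 = 64.20 g
sodium acetate: 0.48% w/v = 4.8 g/L → 4.8 × 4.28 L = 20.54 g
magnesium chloride hexahydrate: 2.07 g/L × 4.28 L = 8.86 g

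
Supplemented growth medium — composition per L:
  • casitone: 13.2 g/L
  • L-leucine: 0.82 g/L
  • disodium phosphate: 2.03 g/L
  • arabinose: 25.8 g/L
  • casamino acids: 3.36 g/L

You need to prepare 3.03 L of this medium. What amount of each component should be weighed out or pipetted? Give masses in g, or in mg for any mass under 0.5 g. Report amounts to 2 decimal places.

casitone 40.00 g; L-leucine 2.48 g; disodium phosphate 6.15 g; arabinose 78.17 g; casamino acids 10.18 g

Scale factor relative to 1 L: 3.03.
casitone: 13.2 g/L × 3.03 L = 40.00 g
L-leucine: 0.82 g/L × 3.03 L = 2.48 g
disodium phosphate: 2.03 g/L × 3.03 L = 6.15 g
arabinose: 25.8 g/L × 3.03 L = 78.17 g
casamino acids: 3.36 g/L × 3.03 L = 10.18 g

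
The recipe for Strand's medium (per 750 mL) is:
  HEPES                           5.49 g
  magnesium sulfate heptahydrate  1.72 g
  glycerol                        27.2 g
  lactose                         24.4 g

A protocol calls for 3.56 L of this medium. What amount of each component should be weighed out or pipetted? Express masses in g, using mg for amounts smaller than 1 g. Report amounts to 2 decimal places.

HEPES 26.06 g; magnesium sulfate heptahydrate 8.16 g; glycerol 129.11 g; lactose 115.82 g

Ratio of target to recipe volume: 3560 / 750 = 4.74667.
HEPES: 5.49 g × (3560 mL / 750 mL) = 26.06 g
magnesium sulfate heptahydrate: 1.72 g × (3560 mL / 750 mL) = 8.16 g
glycerol: 27.2 g × (3560 mL / 750 mL) = 129.11 g
lactose: 24.4 g × (3560 mL / 750 mL) = 115.82 g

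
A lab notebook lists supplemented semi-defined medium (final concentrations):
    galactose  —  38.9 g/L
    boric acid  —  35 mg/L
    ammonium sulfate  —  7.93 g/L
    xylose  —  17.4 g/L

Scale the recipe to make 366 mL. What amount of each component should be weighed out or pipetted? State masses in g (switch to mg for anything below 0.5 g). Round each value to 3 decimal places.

galactose 14.237 g; boric acid 12.810 mg; ammonium sulfate 2.902 g; xylose 6.368 g

Working volume: 366 mL = 0.366 L.
galactose: 38.9 g/L × 0.366 L = 14.237 g
boric acid: 35 mg/L × 0.366 L = 12.810 mg
ammonium sulfate: 7.93 g/L × 0.366 L = 2.902 g
xylose: 17.4 g/L × 0.366 L = 6.368 g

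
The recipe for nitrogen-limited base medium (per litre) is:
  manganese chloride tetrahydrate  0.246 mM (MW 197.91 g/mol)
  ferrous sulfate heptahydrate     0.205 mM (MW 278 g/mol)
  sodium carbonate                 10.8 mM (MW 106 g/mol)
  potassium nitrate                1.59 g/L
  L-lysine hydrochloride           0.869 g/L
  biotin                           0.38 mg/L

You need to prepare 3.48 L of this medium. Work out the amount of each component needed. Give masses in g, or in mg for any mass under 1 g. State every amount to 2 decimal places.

Scale factor relative to 1 L: 3.48.
manganese chloride tetrahydrate: 0.246 mmol/L × 197.91 mg/mmol × 3.48 L = 169.43 mg
ferrous sulfate heptahydrate: 0.205 mmol/L × 278 mg/mmol × 3.48 L = 198.33 mg
sodium carbonate: 10.8 mmol/L × 106 g/mol × 3.48 L ÷ 1000 = 3.98 g
potassium nitrate: 1.59 g/L × 3.48 L = 5.53 g
L-lysine hydrochloride: 0.869 g/L × 3.48 L = 3.02 g
biotin: 0.38 mg/L × 3.48 L = 1.32 mg

manganese chloride tetrahydrate 169.43 mg; ferrous sulfate heptahydrate 198.33 mg; sodium carbonate 3.98 g; potassium nitrate 5.53 g; L-lysine hydrochloride 3.02 g; biotin 1.32 mg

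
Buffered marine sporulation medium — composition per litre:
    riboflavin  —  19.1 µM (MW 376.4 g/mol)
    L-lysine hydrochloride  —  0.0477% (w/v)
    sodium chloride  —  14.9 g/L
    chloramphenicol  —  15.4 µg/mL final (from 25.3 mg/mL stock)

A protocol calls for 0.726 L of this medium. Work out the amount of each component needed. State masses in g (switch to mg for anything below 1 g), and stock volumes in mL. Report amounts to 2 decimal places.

riboflavin 5.22 mg; L-lysine hydrochloride 346.30 mg; sodium chloride 10.82 g; chloramphenicol 0.44 mL

Working volume: 0.726 L.
riboflavin: 19.1 µmol/L × 376.4 g/mol × 0.726 L ÷ 1000 = 5.22 mg
L-lysine hydrochloride: 0.0477 g per 100 mL × 726 mL ÷ 100 = 0.346302 g = 346.30 mg
sodium chloride: 14.9 g/L × 0.726 L = 10.82 g
chloramphenicol: V = C2·V2/C1 = 15.4 µg/mL × 726 mL ÷ 25300 µg/mL = 0.44 mL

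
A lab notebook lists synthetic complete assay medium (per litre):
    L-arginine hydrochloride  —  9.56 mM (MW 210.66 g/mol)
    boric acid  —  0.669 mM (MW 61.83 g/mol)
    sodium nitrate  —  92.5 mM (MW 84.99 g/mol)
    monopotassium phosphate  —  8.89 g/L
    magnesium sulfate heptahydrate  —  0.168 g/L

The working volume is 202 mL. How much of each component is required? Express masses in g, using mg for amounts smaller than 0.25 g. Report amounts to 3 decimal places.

Target volume = 202 mL = 0.202 L.
L-arginine hydrochloride: 9.56 mmol/L × 210.66 g/mol × 0.202 L ÷ 1000 = 0.407 g
boric acid: 0.669 mmol/L × 61.83 mg/mmol × 0.202 L = 8.356 mg
sodium nitrate: 92.5 mmol/L × 84.99 g/mol × 0.202 L ÷ 1000 = 1.588 g
monopotassium phosphate: 8.89 g/L × 0.202 L = 1.796 g
magnesium sulfate heptahydrate: 0.168 g/L × 0.202 L = 0.033936 g = 33.936 mg

L-arginine hydrochloride 0.407 g; boric acid 8.356 mg; sodium nitrate 1.588 g; monopotassium phosphate 1.796 g; magnesium sulfate heptahydrate 33.936 mg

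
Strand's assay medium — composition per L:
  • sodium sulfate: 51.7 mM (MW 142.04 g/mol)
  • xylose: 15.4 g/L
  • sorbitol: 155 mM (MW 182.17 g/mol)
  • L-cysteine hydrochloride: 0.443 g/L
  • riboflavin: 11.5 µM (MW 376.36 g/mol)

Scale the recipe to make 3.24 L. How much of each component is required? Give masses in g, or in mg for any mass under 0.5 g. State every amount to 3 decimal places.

sodium sulfate 23.793 g; xylose 49.896 g; sorbitol 91.486 g; L-cysteine hydrochloride 1.435 g; riboflavin 14.023 mg

Scale factor relative to 1 L: 3.24.
sodium sulfate: 51.7 mmol/L × 142.04 g/mol × 3.24 L ÷ 1000 = 23.793 g
xylose: 15.4 g/L × 3.24 L = 49.896 g
sorbitol: 155 mmol/L × 182.17 g/mol × 3.24 L ÷ 1000 = 91.486 g
L-cysteine hydrochloride: 0.443 g/L × 3.24 L = 1.435 g
riboflavin: 11.5 µmol/L × 376.36 g/mol × 3.24 L ÷ 1000 = 14.023 mg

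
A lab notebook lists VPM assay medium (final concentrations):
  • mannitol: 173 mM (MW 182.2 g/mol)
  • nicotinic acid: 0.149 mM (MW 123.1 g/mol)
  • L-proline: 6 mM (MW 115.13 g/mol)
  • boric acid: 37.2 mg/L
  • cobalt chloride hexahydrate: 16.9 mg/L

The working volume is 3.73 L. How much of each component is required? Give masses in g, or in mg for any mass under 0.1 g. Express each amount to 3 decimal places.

Scale factor relative to 1 L: 3.73.
mannitol: 173 mmol/L × 182.2 g/mol × 3.73 L ÷ 1000 = 117.572 g
nicotinic acid: 0.149 mmol/L × 123.1 mg/mmol × 3.73 L = 68.415 mg
L-proline: 6 mmol/L × 115.13 g/mol × 3.73 L ÷ 1000 = 2.577 g
boric acid: 37.2 mg/L × 3.73 L = 138.756 mg = 0.139 g
cobalt chloride hexahydrate: 16.9 mg/L × 3.73 L = 63.037 mg

mannitol 117.572 g; nicotinic acid 68.415 mg; L-proline 2.577 g; boric acid 0.139 g; cobalt chloride hexahydrate 63.037 mg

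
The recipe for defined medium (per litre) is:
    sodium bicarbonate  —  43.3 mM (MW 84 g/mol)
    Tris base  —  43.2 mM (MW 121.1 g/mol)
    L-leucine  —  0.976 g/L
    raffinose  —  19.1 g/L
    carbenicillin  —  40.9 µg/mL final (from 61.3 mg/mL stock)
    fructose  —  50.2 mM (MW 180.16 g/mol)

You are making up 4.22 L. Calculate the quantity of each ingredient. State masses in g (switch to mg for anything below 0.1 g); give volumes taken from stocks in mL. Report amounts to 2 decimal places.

sodium bicarbonate 15.35 g; Tris base 22.08 g; L-leucine 4.12 g; raffinose 80.60 g; carbenicillin 2.82 mL; fructose 38.17 g

Scale factor relative to 1 L: 4.22.
sodium bicarbonate: 43.3 mmol/L × 84 g/mol × 4.22 L ÷ 1000 = 15.35 g
Tris base: 43.2 mmol/L × 121.1 g/mol × 4.22 L ÷ 1000 = 22.08 g
L-leucine: 0.976 g/L × 4.22 L = 4.12 g
raffinose: 19.1 g/L × 4.22 L = 80.60 g
carbenicillin: C1V1 = C2V2 → 40.9 µg/mL × 4220 mL ÷ 61300 µg/mL = 2.82 mL
fructose: 50.2 mmol/L × 180.16 g/mol × 4.22 L ÷ 1000 = 38.17 g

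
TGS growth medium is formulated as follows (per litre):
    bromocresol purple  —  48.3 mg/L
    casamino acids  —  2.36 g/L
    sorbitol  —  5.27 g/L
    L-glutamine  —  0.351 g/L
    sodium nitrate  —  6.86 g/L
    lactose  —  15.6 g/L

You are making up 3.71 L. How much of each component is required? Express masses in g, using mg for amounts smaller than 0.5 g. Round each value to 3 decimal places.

bromocresol purple 179.193 mg; casamino acids 8.756 g; sorbitol 19.552 g; L-glutamine 1.302 g; sodium nitrate 25.451 g; lactose 57.876 g

Working volume: 3.71 L.
bromocresol purple: 48.3 mg/L × 3.71 L = 179.193 mg
casamino acids: 2.36 g/L × 3.71 L = 8.756 g
sorbitol: 5.27 g/L × 3.71 L = 19.552 g
L-glutamine: 0.351 g/L × 3.71 L = 1.302 g
sodium nitrate: 6.86 g/L × 3.71 L = 25.451 g
lactose: 15.6 g/L × 3.71 L = 57.876 g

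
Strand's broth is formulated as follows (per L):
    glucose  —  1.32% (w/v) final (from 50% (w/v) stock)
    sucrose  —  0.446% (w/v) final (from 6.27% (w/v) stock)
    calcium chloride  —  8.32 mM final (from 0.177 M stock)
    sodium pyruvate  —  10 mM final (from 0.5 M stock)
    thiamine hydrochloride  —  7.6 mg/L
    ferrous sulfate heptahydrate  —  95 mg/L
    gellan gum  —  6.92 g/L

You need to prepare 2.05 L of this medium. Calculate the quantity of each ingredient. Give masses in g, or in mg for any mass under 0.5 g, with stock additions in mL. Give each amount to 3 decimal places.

glucose 54.120 mL; sucrose 145.821 mL; calcium chloride 96.362 mL; sodium pyruvate 41.000 mL; thiamine hydrochloride 15.580 mg; ferrous sulfate heptahydrate 194.750 mg; gellan gum 14.186 g

Scale factor relative to 1 L: 2.05.
glucose: C1V1 = C2V2 → 1.32% ÷ 50% × 2050 mL = 54.120 mL
sucrose: dilute stock: 0.446% ÷ 6.27% × 2050 mL = 145.821 mL
calcium chloride: V = C2·V2/C1 = 8.32 mM × 2050 mL ÷ 177 mM = 96.362 mL
sodium pyruvate: C1V1 = C2V2 → 10 mM × 2050 mL ÷ 500 mM = 41.000 mL
thiamine hydrochloride: 7.6 mg/L × 2.05 L = 15.580 mg
ferrous sulfate heptahydrate: 95 mg/L × 2.05 L = 194.750 mg
gellan gum: 6.92 g/L × 2.05 L = 14.186 g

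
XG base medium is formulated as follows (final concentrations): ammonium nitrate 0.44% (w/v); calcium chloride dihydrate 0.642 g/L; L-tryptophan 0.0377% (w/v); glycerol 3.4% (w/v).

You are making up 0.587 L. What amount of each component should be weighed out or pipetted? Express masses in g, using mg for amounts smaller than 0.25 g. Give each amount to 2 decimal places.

ammonium nitrate 2.58 g; calcium chloride dihydrate 0.38 g; L-tryptophan 221.30 mg; glycerol 19.96 g

Scale factor relative to 1 L: 0.587.
ammonium nitrate: 0.44% w/v = 4.4 g/L → 4.4 × 0.587 L = 2.58 g
calcium chloride dihydrate: 0.642 g/L × 0.587 L = 0.38 g
L-tryptophan: 0.0377 g per 100 mL × 587 mL ÷ 100 = 0.221299 g = 221.30 mg
glycerol: 3.4 g per 100 mL × 587 mL ÷ 100 = 19.96 g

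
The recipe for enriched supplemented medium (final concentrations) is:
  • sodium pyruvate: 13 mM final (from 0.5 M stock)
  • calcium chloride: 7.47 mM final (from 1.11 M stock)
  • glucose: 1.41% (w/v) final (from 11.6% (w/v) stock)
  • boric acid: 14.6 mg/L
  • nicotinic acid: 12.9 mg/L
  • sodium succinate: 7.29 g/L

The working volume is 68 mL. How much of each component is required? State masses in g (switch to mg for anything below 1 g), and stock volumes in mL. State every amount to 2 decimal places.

Scale factor relative to 1 L: 0.068.
sodium pyruvate: C1V1 = C2V2 → 13 mM × 68 mL ÷ 500 mM = 1.77 mL
calcium chloride: dilute stock: 7.47 mM × 68 mL ÷ 1110 mM = 0.46 mL
glucose: C1V1 = C2V2 → 1.41% ÷ 11.6% × 68 mL = 8.27 mL
boric acid: 14.6 mg/L × 0.068 L = 0.99 mg
nicotinic acid: 12.9 mg/L × 0.068 L = 0.88 mg
sodium succinate: 7.29 g/L × 0.068 L = 0.49572 g = 495.72 mg

sodium pyruvate 1.77 mL; calcium chloride 0.46 mL; glucose 8.27 mL; boric acid 0.99 mg; nicotinic acid 0.88 mg; sodium succinate 495.72 mg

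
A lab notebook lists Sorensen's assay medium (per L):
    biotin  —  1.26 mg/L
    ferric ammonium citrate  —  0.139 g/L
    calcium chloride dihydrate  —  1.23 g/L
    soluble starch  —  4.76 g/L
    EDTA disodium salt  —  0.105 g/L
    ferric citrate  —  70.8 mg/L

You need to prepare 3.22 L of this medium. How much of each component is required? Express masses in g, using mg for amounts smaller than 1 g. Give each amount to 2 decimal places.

biotin 4.06 mg; ferric ammonium citrate 447.58 mg; calcium chloride dihydrate 3.96 g; soluble starch 15.33 g; EDTA disodium salt 338.10 mg; ferric citrate 227.98 mg

Scale factor relative to 1 L: 3.22.
biotin: 1.26 mg/L × 3.22 L = 4.06 mg
ferric ammonium citrate: 0.139 g/L × 3.22 L = 0.44758 g = 447.58 mg
calcium chloride dihydrate: 1.23 g/L × 3.22 L = 3.96 g
soluble starch: 4.76 g/L × 3.22 L = 15.33 g
EDTA disodium salt: 0.105 g/L × 3.22 L = 0.3381 g = 338.10 mg
ferric citrate: 70.8 mg/L × 3.22 L = 227.98 mg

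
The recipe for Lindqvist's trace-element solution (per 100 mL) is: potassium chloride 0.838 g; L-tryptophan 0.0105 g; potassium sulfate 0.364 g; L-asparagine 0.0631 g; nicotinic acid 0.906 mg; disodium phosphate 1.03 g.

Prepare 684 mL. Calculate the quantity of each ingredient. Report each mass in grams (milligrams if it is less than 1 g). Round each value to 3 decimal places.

potassium chloride 5.732 g; L-tryptophan 71.820 mg; potassium sulfate 2.490 g; L-asparagine 431.604 mg; nicotinic acid 6.197 mg; disodium phosphate 7.045 g

Scale factor = 684 mL / 100 mL = 6.84.
potassium chloride: 0.838 g × (684 mL / 100 mL) = 5.732 g
L-tryptophan: 0.0105 g × (684 mL / 100 mL) = 0.07182 g = 71.820 mg
potassium sulfate: 0.364 g × (684 mL / 100 mL) = 2.490 g
L-asparagine: 0.0631 g × (684 mL / 100 mL) = 0.431604 g = 431.604 mg
nicotinic acid: 0.906 mg × (684 mL / 100 mL) = 6.197 mg
disodium phosphate: 1.03 g × (684 mL / 100 mL) = 7.045 g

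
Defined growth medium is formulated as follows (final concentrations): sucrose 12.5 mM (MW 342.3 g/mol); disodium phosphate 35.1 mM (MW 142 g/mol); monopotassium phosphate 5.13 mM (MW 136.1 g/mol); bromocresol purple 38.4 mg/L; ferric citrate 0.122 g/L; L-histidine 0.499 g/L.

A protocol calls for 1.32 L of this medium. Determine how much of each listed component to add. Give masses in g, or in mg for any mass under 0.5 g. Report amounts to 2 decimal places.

Working volume: 1.32 L.
sucrose: 12.5 mmol/L × 342.3 g/mol × 1.32 L ÷ 1000 = 5.65 g
disodium phosphate: 35.1 mmol/L × 142 g/mol × 1.32 L ÷ 1000 = 6.58 g
monopotassium phosphate: 5.13 mmol/L × 136.1 g/mol × 1.32 L ÷ 1000 = 0.92 g
bromocresol purple: 38.4 mg/L × 1.32 L = 50.69 mg
ferric citrate: 0.122 g/L × 1.32 L = 0.16104 g = 161.04 mg
L-histidine: 0.499 g/L × 1.32 L = 0.66 g

sucrose 5.65 g; disodium phosphate 6.58 g; monopotassium phosphate 0.92 g; bromocresol purple 50.69 mg; ferric citrate 161.04 mg; L-histidine 0.66 g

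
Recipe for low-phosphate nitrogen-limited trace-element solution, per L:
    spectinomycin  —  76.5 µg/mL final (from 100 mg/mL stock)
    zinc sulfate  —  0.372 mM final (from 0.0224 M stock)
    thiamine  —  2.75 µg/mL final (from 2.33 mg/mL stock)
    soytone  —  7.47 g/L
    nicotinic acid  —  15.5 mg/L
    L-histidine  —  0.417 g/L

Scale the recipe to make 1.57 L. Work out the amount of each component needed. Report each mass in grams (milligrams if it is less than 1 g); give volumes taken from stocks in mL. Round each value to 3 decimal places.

Scale factor relative to 1 L: 1.57.
spectinomycin: C1V1 = C2V2 → 76.5 µg/mL × 1570 mL ÷ 100000 µg/mL = 1.201 mL
zinc sulfate: V = C2·V2/C1 = 0.372 mM × 1570 mL ÷ 22.4 mM = 26.073 mL
thiamine: C1V1 = C2V2 → 2.75 µg/mL × 1570 mL ÷ 2330 µg/mL = 1.853 mL
soytone: 7.47 g/L × 1.57 L = 11.728 g
nicotinic acid: 15.5 mg/L × 1.57 L = 24.335 mg
L-histidine: 0.417 g/L × 1.57 L = 0.65469 g = 654.690 mg

spectinomycin 1.201 mL; zinc sulfate 26.073 mL; thiamine 1.853 mL; soytone 11.728 g; nicotinic acid 24.335 mg; L-histidine 654.690 mg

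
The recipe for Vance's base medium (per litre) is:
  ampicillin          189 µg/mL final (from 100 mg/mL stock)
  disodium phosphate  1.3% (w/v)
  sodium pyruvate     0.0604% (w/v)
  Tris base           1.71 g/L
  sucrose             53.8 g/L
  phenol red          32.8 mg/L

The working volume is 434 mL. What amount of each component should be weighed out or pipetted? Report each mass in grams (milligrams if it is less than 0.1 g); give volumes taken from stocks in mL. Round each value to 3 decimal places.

ampicillin 0.820 mL; disodium phosphate 5.642 g; sodium pyruvate 0.262 g; Tris base 0.742 g; sucrose 23.349 g; phenol red 14.235 mg

Scale factor relative to 1 L: 0.434.
ampicillin: V = C2·V2/C1 = 189 µg/mL × 434 mL ÷ 100000 µg/mL = 0.820 mL
disodium phosphate: 1.3 g per 100 mL × 434 mL ÷ 100 = 5.642 g
sodium pyruvate: 0.0604 g per 100 mL × 434 mL ÷ 100 = 0.262 g
Tris base: 1.71 g/L × 0.434 L = 0.742 g
sucrose: 53.8 g/L × 0.434 L = 23.349 g
phenol red: 32.8 mg/L × 0.434 L = 14.235 mg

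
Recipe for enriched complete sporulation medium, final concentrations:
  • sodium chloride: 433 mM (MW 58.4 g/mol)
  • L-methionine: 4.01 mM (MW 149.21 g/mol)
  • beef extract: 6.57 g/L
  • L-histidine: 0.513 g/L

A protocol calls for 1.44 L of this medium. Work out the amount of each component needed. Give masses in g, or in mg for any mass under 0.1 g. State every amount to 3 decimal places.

Scale factor relative to 1 L: 1.44.
sodium chloride: 433 mmol/L × 58.4 g/mol × 1.44 L ÷ 1000 = 36.414 g
L-methionine: 4.01 mmol/L × 149.21 g/mol × 1.44 L ÷ 1000 = 0.862 g
beef extract: 6.57 g/L × 1.44 L = 9.461 g
L-histidine: 0.513 g/L × 1.44 L = 0.739 g

sodium chloride 36.414 g; L-methionine 0.862 g; beef extract 9.461 g; L-histidine 0.739 g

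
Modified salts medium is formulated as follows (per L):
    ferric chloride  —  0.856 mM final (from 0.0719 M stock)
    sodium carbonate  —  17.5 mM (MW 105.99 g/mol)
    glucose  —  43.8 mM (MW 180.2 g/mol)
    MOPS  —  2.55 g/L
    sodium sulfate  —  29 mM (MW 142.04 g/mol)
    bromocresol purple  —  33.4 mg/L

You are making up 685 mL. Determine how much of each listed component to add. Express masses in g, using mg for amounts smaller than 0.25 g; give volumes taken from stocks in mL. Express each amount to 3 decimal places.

Scale factor relative to 1 L: 0.685.
ferric chloride: V = C2·V2/C1 = 0.856 mM × 685 mL ÷ 71.9 mM = 8.155 mL
sodium carbonate: 17.5 mmol/L × 105.99 g/mol × 0.685 L ÷ 1000 = 1.271 g
glucose: 43.8 mmol/L × 180.2 g/mol × 0.685 L ÷ 1000 = 5.407 g
MOPS: 2.55 g/L × 0.685 L = 1.747 g
sodium sulfate: 29 mmol/L × 142.04 g/mol × 0.685 L ÷ 1000 = 2.822 g
bromocresol purple: 33.4 mg/L × 0.685 L = 22.879 mg

ferric chloride 8.155 mL; sodium carbonate 1.271 g; glucose 5.407 g; MOPS 1.747 g; sodium sulfate 2.822 g; bromocresol purple 22.879 mg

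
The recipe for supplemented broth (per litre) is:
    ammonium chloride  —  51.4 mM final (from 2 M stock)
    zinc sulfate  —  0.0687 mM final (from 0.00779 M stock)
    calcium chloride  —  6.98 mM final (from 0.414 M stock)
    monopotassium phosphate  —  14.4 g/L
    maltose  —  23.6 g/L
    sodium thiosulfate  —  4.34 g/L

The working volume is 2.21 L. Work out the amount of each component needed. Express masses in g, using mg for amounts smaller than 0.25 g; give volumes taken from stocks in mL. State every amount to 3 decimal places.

ammonium chloride 56.797 mL; zinc sulfate 19.490 mL; calcium chloride 37.260 mL; monopotassium phosphate 31.824 g; maltose 52.156 g; sodium thiosulfate 9.591 g

Scale factor relative to 1 L: 2.21.
ammonium chloride: C1V1 = C2V2 → 51.4 mM × 2210 mL ÷ 2000 mM = 56.797 mL
zinc sulfate: C1V1 = C2V2 → 0.0687 mM × 2210 mL ÷ 7.79 mM = 19.490 mL
calcium chloride: V = C2·V2/C1 = 6.98 mM × 2210 mL ÷ 414 mM = 37.260 mL
monopotassium phosphate: 14.4 g/L × 2.21 L = 31.824 g
maltose: 23.6 g/L × 2.21 L = 52.156 g
sodium thiosulfate: 4.34 g/L × 2.21 L = 9.591 g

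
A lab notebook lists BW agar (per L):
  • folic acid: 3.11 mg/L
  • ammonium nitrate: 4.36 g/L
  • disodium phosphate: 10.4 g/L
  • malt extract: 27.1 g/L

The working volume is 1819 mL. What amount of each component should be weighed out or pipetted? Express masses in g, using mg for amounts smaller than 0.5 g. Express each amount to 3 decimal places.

folic acid 5.657 mg; ammonium nitrate 7.931 g; disodium phosphate 18.918 g; malt extract 49.295 g

Scale factor relative to 1 L: 1.819.
folic acid: 3.11 mg/L × 1.819 L = 5.657 mg
ammonium nitrate: 4.36 g/L × 1.819 L = 7.931 g
disodium phosphate: 10.4 g/L × 1.819 L = 18.918 g
malt extract: 27.1 g/L × 1.819 L = 49.295 g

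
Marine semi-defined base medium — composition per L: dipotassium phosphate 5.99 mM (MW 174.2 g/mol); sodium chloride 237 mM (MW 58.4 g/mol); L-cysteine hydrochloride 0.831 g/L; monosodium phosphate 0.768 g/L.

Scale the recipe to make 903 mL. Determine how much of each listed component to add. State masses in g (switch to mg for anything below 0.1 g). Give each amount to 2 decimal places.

dipotassium phosphate 0.94 g; sodium chloride 12.50 g; L-cysteine hydrochloride 0.75 g; monosodium phosphate 0.69 g

Working volume: 903 mL = 0.903 L.
dipotassium phosphate: 5.99 mmol/L × 174.2 g/mol × 0.903 L ÷ 1000 = 0.94 g
sodium chloride: 237 mmol/L × 58.4 g/mol × 0.903 L ÷ 1000 = 12.50 g
L-cysteine hydrochloride: 0.831 g/L × 0.903 L = 0.75 g
monosodium phosphate: 0.768 g/L × 0.903 L = 0.69 g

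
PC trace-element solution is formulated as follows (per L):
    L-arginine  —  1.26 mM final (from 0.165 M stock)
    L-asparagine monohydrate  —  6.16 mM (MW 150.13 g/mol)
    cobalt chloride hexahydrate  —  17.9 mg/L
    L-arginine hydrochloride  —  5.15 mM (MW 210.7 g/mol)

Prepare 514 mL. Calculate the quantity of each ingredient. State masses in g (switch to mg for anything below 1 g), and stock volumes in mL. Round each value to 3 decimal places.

L-arginine 3.925 mL; L-asparagine monohydrate 475.348 mg; cobalt chloride hexahydrate 9.201 mg; L-arginine hydrochloride 557.744 mg

Target volume = 514 mL = 0.514 L.
L-arginine: V = C2·V2/C1 = 1.26 mM × 514 mL ÷ 165 mM = 3.925 mL
L-asparagine monohydrate: 6.16 mmol/L × 150.13 mg/mmol × 0.514 L = 475.348 mg
cobalt chloride hexahydrate: 17.9 mg/L × 0.514 L = 9.201 mg
L-arginine hydrochloride: 5.15 mmol/L × 210.7 mg/mmol × 0.514 L = 557.744 mg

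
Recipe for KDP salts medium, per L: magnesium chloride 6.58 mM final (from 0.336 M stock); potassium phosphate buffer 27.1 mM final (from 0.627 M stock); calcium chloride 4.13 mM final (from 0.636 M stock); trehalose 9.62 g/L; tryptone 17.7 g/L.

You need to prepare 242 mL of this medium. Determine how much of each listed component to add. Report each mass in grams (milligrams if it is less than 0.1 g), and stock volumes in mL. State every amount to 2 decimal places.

Target volume = 242 mL = 0.242 L.
magnesium chloride: V = C2·V2/C1 = 6.58 mM × 242 mL ÷ 336 mM = 4.74 mL
potassium phosphate buffer: dilute stock: 27.1 mM × 242 mL ÷ 627 mM = 10.46 mL
calcium chloride: C1V1 = C2V2 → 4.13 mM × 242 mL ÷ 636 mM = 1.57 mL
trehalose: 9.62 g/L × 0.242 L = 2.33 g
tryptone: 17.7 g/L × 0.242 L = 4.28 g

magnesium chloride 4.74 mL; potassium phosphate buffer 10.46 mL; calcium chloride 1.57 mL; trehalose 2.33 g; tryptone 4.28 g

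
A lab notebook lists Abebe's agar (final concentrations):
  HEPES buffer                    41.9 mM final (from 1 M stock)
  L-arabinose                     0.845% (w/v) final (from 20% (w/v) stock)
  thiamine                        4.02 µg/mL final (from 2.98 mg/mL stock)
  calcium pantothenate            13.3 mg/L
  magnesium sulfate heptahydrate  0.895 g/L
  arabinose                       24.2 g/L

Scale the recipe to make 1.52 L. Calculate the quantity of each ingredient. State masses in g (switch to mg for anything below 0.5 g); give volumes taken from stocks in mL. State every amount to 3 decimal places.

Scale factor relative to 1 L: 1.52.
HEPES buffer: C1V1 = C2V2 → 41.9 mM × 1520 mL ÷ 1000 mM = 63.688 mL
L-arabinose: dilute stock: 0.845% ÷ 20% × 1520 mL = 64.220 mL
thiamine: V = C2·V2/C1 = 4.02 µg/mL × 1520 mL ÷ 2980 µg/mL = 2.050 mL
calcium pantothenate: 13.3 mg/L × 1.52 L = 20.216 mg
magnesium sulfate heptahydrate: 0.895 g/L × 1.52 L = 1.360 g
arabinose: 24.2 g/L × 1.52 L = 36.784 g

HEPES buffer 63.688 mL; L-arabinose 64.220 mL; thiamine 2.050 mL; calcium pantothenate 20.216 mg; magnesium sulfate heptahydrate 1.360 g; arabinose 36.784 g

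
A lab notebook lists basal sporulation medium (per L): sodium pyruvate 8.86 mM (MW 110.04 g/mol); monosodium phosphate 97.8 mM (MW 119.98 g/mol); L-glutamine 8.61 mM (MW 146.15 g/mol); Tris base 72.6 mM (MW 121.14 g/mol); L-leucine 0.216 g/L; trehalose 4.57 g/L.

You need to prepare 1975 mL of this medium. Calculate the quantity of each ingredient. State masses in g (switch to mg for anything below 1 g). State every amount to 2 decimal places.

sodium pyruvate 1.93 g; monosodium phosphate 23.17 g; L-glutamine 2.49 g; Tris base 17.37 g; L-leucine 426.60 mg; trehalose 9.03 g

Working volume: 1975 mL = 1.975 L.
sodium pyruvate: 8.86 mmol/L × 110.04 g/mol × 1.975 L ÷ 1000 = 1.93 g
monosodium phosphate: 97.8 mmol/L × 119.98 g/mol × 1.975 L ÷ 1000 = 23.17 g
L-glutamine: 8.61 mmol/L × 146.15 g/mol × 1.975 L ÷ 1000 = 2.49 g
Tris base: 72.6 mmol/L × 121.14 g/mol × 1.975 L ÷ 1000 = 17.37 g
L-leucine: 0.216 g/L × 1.975 L = 0.4266 g = 426.60 mg
trehalose: 4.57 g/L × 1.975 L = 9.03 g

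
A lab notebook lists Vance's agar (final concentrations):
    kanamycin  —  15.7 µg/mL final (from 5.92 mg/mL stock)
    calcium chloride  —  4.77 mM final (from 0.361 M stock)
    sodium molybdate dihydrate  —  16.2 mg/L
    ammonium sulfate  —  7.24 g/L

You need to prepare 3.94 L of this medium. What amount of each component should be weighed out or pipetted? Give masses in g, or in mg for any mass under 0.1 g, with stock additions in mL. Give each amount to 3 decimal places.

kanamycin 10.449 mL; calcium chloride 52.060 mL; sodium molybdate dihydrate 63.828 mg; ammonium sulfate 28.526 g

Working volume: 3.94 L.
kanamycin: dilute stock: 15.7 µg/mL × 3940 mL ÷ 5920 µg/mL = 10.449 mL
calcium chloride: dilute stock: 4.77 mM × 3940 mL ÷ 361 mM = 52.060 mL
sodium molybdate dihydrate: 16.2 mg/L × 3.94 L = 63.828 mg
ammonium sulfate: 7.24 g/L × 3.94 L = 28.526 g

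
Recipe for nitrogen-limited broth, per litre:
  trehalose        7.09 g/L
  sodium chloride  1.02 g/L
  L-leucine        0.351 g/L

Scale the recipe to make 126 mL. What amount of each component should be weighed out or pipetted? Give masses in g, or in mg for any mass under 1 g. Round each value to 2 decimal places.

trehalose 893.34 mg; sodium chloride 128.52 mg; L-leucine 44.23 mg

Scale factor relative to 1 L: 0.126.
trehalose: 7.09 g/L × 0.126 L = 0.89334 g = 893.34 mg
sodium chloride: 1.02 g/L × 0.126 L = 0.12852 g = 128.52 mg
L-leucine: 0.351 g/L × 0.126 L = 0.044226 g = 44.23 mg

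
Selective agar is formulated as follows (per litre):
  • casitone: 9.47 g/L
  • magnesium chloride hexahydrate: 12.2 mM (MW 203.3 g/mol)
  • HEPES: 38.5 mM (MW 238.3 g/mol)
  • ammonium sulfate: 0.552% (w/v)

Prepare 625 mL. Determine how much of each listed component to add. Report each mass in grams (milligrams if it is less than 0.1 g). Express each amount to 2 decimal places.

Scale factor relative to 1 L: 0.625.
casitone: 9.47 g/L × 0.625 L = 5.92 g
magnesium chloride hexahydrate: 12.2 mmol/L × 203.3 g/mol × 0.625 L ÷ 1000 = 1.55 g
HEPES: 38.5 mmol/L × 238.3 g/mol × 0.625 L ÷ 1000 = 5.73 g
ammonium sulfate: 0.552% w/v = 5.52 g/L → 5.52 × 0.625 L = 3.45 g

casitone 5.92 g; magnesium chloride hexahydrate 1.55 g; HEPES 5.73 g; ammonium sulfate 3.45 g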